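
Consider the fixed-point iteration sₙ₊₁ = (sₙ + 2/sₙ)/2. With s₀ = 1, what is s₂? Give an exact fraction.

s₁ = (1 + 2/1)/2 = 3/2.
s₂ = (3/2 + 2/(3/2))/2 = 17/12.

17/12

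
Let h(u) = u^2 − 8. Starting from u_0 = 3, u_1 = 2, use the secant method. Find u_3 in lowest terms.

17/6

h(3) = 1, h(2) = −4. u_2 = 2 − (−4)·(2 − 3)/((−4) − 1) = 14/5.
h(2) = −4, h(14/5) = −4/25. u_3 = (14/5) − (−4/25)·((14/5) − 2)/((−4/25) − (−4)) = 17/6.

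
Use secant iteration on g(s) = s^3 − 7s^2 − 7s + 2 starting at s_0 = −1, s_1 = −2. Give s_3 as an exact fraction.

g(−1) = 1, g(−2) = −20. s_2 = (−2) − (−20)·((−2) − (−1))/((−20) − 1) = −22/21.
g(−2) = −20, g(−22/21) = 4640/9261. s_3 = (−22/21) − (4640/9261)·((−22/21) − (−2))/((4640/9261) − (−20)) = −10166/9493.

−10166/9493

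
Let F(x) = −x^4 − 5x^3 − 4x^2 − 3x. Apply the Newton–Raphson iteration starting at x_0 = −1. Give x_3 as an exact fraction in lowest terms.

F'(x) = −4x^3 − 15x^2 − 8x − 3.
F(−1) = 3, F'(−1) = −6, so x_1 = (−1) − 3/(−6) = −1/2.
F(−1/2) = 17/16, F'(−1/2) = −9/4, so x_2 = (−1/2) − (17/16)/(−9/4) = −1/36.
F(−1/36) = 134963/1679616, F'(−1/36) = −16267/5832, so x_3 = (−1/36) − (134963/1679616)/(−16267/5832) = 1609/1561632.

1609/1561632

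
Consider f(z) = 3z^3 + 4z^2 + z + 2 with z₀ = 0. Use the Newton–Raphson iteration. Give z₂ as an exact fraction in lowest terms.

−34/21

f'(z) = 9z^2 + 8z + 1.
f(0) = 2, f'(0) = 1, so z₁ = 0 − 2/1 = −2.
f(−2) = −8, f'(−2) = 21, so z₂ = (−2) − (−8)/21 = −34/21.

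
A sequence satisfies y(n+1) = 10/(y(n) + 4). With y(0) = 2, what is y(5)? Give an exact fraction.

y(1) = 10/(2 + 4) = 5/3.
y(2) = 10/(5/3 + 4) = 30/17.
y(3) = 10/(30/17 + 4) = 85/49.
y(4) = 10/(85/49 + 4) = 490/281.
y(5) = 10/(490/281 + 4) = 1405/807.

1405/807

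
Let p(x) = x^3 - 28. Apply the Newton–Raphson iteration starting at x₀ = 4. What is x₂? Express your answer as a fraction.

p'(x) = 3x^2.
p(4) = 36, p'(4) = 48, so x₁ = 4 - 36/48 = 13/4.
p(13/4) = 405/64, p'(13/4) = 507/16, so x₂ = (13/4) - (405/64)/(507/16) = 1031/338.

1031/338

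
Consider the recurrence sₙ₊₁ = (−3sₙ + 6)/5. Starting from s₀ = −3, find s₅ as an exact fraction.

651/625

s₁ = (−3·(−3) + 6)/5 = 3.
s₂ = (−3·3 + 6)/5 = −3/5.
s₃ = (−3·(−3/5) + 6)/5 = 39/25.
s₄ = (−3·(39/25) + 6)/5 = 33/125.
s₅ = (−3·(33/125) + 6)/5 = 651/625.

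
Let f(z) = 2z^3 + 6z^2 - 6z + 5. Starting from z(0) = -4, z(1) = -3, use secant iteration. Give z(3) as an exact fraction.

-32293/8173

f(-4) = -3, f(-3) = 23. z(2) = (-3) - 23·((-3) - (-4))/(23 - (-3)) = -101/26.
f(-3) = 23, f(-101/26) = 14145/8788. z(3) = (-101/26) - (14145/8788)·((-101/26) - (-3))/((14145/8788) - 23) = -32293/8173.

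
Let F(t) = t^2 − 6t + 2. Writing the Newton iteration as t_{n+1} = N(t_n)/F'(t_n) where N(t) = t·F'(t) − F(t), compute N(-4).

14

F'(t) = 2t − 6.
N(t) = t·F'(t) − F(t) = t·(2t − 6) − (t^2 − 6t + 2) = t^2 − 2.
N(-4) = 14.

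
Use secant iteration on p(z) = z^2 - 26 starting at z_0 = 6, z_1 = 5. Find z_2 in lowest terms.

p(6) = 10, p(5) = -1. z_2 = 5 - (-1)·(5 - 6)/((-1) - 10) = 56/11.

56/11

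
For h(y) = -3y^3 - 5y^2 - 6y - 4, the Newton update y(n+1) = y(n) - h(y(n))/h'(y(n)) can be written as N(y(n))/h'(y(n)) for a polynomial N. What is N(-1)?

h'(y) = -9y^2 - 10y - 6.
N(y) = y·h'(y) - h(y) = y·(-9y^2 - 10y - 6) - (-3y^3 - 5y^2 - 6y - 4) = -6y^3 - 5y^2 + 4.
N(-1) = 5.

5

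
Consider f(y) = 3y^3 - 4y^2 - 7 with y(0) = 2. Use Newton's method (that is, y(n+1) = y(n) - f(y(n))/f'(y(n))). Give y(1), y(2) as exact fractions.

f'(y) = 9y^2 - 8y.
f(2) = 1, f'(2) = 20, so y(1) = 2 - 1/20 = 39/20.
f(39/20) = 277/8000, f'(39/20) = 7449/400, so y(2) = (39/20) - (277/8000)/(7449/400) = 145117/74490.

y(1) = 39/20, y(2) = 145117/74490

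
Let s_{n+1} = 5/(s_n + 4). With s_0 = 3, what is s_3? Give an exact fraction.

s_1 = 5/(3 + 4) = 5/7.
s_2 = 5/(5/7 + 4) = 35/33.
s_3 = 5/(35/33 + 4) = 165/167.

165/167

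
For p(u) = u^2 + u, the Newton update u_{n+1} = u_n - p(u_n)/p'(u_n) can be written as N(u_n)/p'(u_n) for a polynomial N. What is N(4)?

p'(u) = 2u + 1.
N(u) = u·p'(u) - p(u) = u·(2u + 1) - (u^2 + u) = u^2.
N(4) = 16.

16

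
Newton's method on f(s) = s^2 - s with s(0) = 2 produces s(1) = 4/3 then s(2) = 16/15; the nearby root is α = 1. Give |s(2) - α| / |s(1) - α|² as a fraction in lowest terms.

3/5

s(1) - α = 4/3 - 1 = 1/3, so |s(1) - α| = 1/3.
s(2) - α = 16/15 - 1 = 1/15, so |s(2) - α| = 1/15.
|s(1) - α|² = 1/9.
Ratio = (1/15) / (1/9) = 3/5.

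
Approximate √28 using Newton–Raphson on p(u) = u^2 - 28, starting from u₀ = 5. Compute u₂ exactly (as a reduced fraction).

p'(u) = 2u.
p(5) = -3, p'(5) = 10, so u₁ = 5 - (-3)/10 = 53/10.
p(53/10) = 9/100, p'(53/10) = 53/5, so u₂ = (53/10) - (9/100)/(53/5) = 5609/1060.

5609/1060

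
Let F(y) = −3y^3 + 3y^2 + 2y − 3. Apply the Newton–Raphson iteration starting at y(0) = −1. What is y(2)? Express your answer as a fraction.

F'(y) = −9y^2 + 6y + 2.
F(−1) = 1, F'(−1) = −13, so y(1) = (−1) − 1/(−13) = −12/13.
F(−12/13) = 153/2197, F'(−12/13) = −1894/169, so y(2) = (−12/13) − (153/2197)/(−1894/169) = −22575/24622.

−22575/24622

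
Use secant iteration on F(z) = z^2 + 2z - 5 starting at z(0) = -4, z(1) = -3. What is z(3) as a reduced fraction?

F(-4) = 3, F(-3) = -2. z(2) = (-3) - (-2)·((-3) - (-4))/((-2) - 3) = -17/5.
F(-3) = -2, F(-17/5) = -6/25. z(3) = (-17/5) - (-6/25)·((-17/5) - (-3))/((-6/25) - (-2)) = -38/11.

-38/11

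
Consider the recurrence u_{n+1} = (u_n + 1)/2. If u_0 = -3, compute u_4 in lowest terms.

u_1 = ((-3) + 1)/2 = -1.
u_2 = ((-1) + 1)/2 = 0.
u_3 = (0 + 1)/2 = 1/2.
u_4 = ((1/2) + 1)/2 = 3/4.

3/4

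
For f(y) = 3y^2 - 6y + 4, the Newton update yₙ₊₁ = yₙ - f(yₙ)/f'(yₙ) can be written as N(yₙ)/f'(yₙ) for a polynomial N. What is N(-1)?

f'(y) = 6y - 6.
N(y) = y·f'(y) - f(y) = y·(6y - 6) - (3y^2 - 6y + 4) = 3y^2 - 4.
N(-1) = -1.

-1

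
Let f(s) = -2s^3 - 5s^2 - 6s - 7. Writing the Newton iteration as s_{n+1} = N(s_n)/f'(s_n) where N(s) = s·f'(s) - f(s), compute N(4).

f'(s) = -6s^2 - 10s - 6.
N(s) = s·f'(s) - f(s) = s·(-6s^2 - 10s - 6) - (-2s^3 - 5s^2 - 6s - 7) = -4s^3 - 5s^2 + 7.
N(4) = -329.

-329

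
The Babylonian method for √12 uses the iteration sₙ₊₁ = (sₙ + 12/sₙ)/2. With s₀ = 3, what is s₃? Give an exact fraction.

s₁ = (3 + 12/3)/2 = 7/2.
s₂ = (7/2 + 12/(7/2))/2 = 97/28.
s₃ = (97/28 + 12/(97/28))/2 = 18817/5432.

18817/5432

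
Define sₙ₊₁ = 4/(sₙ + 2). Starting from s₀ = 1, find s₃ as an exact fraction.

s₁ = 4/(1 + 2) = 4/3.
s₂ = 4/(4/3 + 2) = 6/5.
s₃ = 4/(6/5 + 2) = 5/4.

5/4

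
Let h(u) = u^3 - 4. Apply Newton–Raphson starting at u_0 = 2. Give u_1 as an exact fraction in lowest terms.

5/3

h'(u) = 3u^2.
h(2) = 4, h'(2) = 12, so u_1 = 2 - 4/12 = 5/3.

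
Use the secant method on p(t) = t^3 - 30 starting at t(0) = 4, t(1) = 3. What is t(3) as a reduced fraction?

p(4) = 34, p(3) = -3. t(2) = 3 - (-3)·(3 - 4)/((-3) - 34) = 114/37.
p(3) = -3, p(114/37) = -38046/50653. t(3) = (114/37) - (-38046/50653)·((114/37) - 3)/((-38046/50653) - (-3)) = 39340/12657.

39340/12657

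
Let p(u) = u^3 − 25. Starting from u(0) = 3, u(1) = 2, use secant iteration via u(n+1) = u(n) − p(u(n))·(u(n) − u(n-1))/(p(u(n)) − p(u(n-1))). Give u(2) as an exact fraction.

p(3) = 2, p(2) = −17. u(2) = 2 − (−17)·(2 − 3)/((−17) − 2) = 55/19.

55/19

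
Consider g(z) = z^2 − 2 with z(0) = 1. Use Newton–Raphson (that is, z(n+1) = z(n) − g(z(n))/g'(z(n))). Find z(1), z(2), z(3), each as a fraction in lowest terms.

g'(z) = 2z.
g(1) = −1, g'(1) = 2, so z(1) = 1 − (−1)/2 = 3/2.
g(3/2) = 1/4, g'(3/2) = 3, so z(2) = (3/2) − (1/4)/3 = 17/12.
g(17/12) = 1/144, g'(17/12) = 17/6, so z(3) = (17/12) − (1/144)/(17/6) = 577/408.

z(1) = 3/2, z(2) = 17/12, z(3) = 577/408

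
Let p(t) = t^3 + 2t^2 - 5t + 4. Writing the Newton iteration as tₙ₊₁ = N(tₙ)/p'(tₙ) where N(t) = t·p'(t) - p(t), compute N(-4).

p'(t) = 3t^2 + 4t - 5.
N(t) = t·p'(t) - p(t) = t·(3t^2 + 4t - 5) - (t^3 + 2t^2 - 5t + 4) = 2t^3 + 2t^2 - 4.
N(-4) = -100.

-100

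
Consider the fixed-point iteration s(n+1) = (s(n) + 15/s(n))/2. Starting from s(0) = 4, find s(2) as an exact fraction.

1921/496

s(1) = (4 + 15/4)/2 = 31/8.
s(2) = (31/8 + 15/(31/8))/2 = 1921/496.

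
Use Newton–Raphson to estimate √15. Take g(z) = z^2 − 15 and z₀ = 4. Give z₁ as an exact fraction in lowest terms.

31/8

g'(z) = 2z.
g(4) = 1, g'(4) = 8, so z₁ = 4 − 1/8 = 31/8.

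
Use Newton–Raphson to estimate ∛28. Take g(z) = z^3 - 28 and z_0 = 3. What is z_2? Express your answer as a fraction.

413465/136161

g'(z) = 3z^2.
g(3) = -1, g'(3) = 27, so z_1 = 3 - (-1)/27 = 82/27.
g(82/27) = 244/19683, g'(82/27) = 6724/243, so z_2 = (82/27) - (244/19683)/(6724/243) = 413465/136161.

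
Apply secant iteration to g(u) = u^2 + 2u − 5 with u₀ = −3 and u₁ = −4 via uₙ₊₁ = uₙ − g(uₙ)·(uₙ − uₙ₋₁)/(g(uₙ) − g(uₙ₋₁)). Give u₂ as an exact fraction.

g(−3) = −2, g(−4) = 3. u₂ = (−4) − 3·((−4) − (−3))/(3 − (−2)) = −17/5.

−17/5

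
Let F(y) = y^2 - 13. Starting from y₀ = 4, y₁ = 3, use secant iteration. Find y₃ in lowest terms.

F(4) = 3, F(3) = -4. y₂ = 3 - (-4)·(3 - 4)/((-4) - 3) = 25/7.
F(3) = -4, F(25/7) = -12/49. y₃ = (25/7) - (-12/49)·((25/7) - 3)/((-12/49) - (-4)) = 83/23.

83/23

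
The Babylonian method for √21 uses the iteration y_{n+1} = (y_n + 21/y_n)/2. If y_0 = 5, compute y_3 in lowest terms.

y_1 = (5 + 21/5)/2 = 23/5.
y_2 = (23/5 + 21/(23/5))/2 = 527/115.
y_3 = (527/115 + 21/(527/115))/2 = 277727/60605.

277727/60605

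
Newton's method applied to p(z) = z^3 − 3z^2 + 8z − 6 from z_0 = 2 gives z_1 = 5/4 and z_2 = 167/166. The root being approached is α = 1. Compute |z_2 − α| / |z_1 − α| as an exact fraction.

2/83

z_1 − α = 5/4 − 1 = 1/4, so |z_1 − α| = 1/4.
z_2 − α = 167/166 − 1 = 1/166, so |z_2 − α| = 1/166.
Ratio = (1/166) / (1/4) = 2/83.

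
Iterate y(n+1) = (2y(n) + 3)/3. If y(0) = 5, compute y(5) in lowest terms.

y(1) = (2·5 + 3)/3 = 13/3.
y(2) = (2·(13/3) + 3)/3 = 35/9.
y(3) = (2·(35/9) + 3)/3 = 97/27.
y(4) = (2·(97/27) + 3)/3 = 275/81.
y(5) = (2·(275/81) + 3)/3 = 793/243.

793/243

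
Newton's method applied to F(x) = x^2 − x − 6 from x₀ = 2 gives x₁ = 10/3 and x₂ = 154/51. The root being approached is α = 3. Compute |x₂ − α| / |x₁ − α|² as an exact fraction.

x₁ − α = 10/3 − 3 = 1/3, so |x₁ − α| = 1/3.
x₂ − α = 154/51 − 3 = 1/51, so |x₂ − α| = 1/51.
|x₁ − α|² = 1/9.
Ratio = (1/51) / (1/9) = 3/17.

3/17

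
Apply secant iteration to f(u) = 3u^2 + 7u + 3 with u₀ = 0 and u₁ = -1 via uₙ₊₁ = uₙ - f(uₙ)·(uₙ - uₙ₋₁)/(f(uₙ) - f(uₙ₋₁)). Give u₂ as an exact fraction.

-3/4

f(0) = 3, f(-1) = -1. u₂ = (-1) - (-1)·((-1) - 0)/((-1) - 3) = -3/4.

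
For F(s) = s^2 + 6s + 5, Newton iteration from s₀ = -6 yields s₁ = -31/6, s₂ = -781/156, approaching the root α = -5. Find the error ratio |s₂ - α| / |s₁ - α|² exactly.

3/13

s₁ - α = -31/6 - (-5) = -31/6 + 5 = -1/6, so |s₁ - α| = 1/6.
s₂ - α = -781/156 - (-5) = -781/156 + 5 = -1/156, so |s₂ - α| = 1/156.
|s₁ - α|² = 1/36.
Ratio = (1/156) / (1/36) = 3/13.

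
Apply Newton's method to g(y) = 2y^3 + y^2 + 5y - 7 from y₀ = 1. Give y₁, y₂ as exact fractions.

y₁ = 12/13, y₂ = 24163/26273

g'(y) = 6y^2 + 2y + 5.
g(1) = 1, g'(1) = 13, so y₁ = 1 - 1/13 = 12/13.
g(12/13) = 89/2197, g'(12/13) = 2021/169, so y₂ = (12/13) - (89/2197)/(2021/169) = 24163/26273.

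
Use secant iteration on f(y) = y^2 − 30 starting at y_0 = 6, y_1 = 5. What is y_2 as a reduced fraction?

f(6) = 6, f(5) = −5. y_2 = 5 − (−5)·(5 − 6)/((−5) − 6) = 60/11.

60/11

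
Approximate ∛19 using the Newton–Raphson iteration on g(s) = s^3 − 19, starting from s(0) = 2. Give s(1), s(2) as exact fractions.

g'(s) = 3s^2.
g(2) = −11, g'(2) = 12, so s(1) = 2 − (−11)/12 = 35/12.
g(35/12) = 10043/1728, g'(35/12) = 1225/48, so s(2) = (35/12) − (10043/1728)/(1225/48) = 59291/22050.

s(1) = 35/12, s(2) = 59291/22050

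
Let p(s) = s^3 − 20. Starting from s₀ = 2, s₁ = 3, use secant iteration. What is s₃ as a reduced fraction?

23270/8599

p(2) = −12, p(3) = 7. s₂ = 3 − 7·(3 − 2)/(7 − (−12)) = 50/19.
p(3) = 7, p(50/19) = −12180/6859. s₃ = (50/19) − (−12180/6859)·((50/19) − 3)/((−12180/6859) − 7) = 23270/8599.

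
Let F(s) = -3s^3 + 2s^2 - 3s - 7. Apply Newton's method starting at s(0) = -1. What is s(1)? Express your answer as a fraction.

-15/16

F'(s) = -9s^2 + 4s - 3.
F(-1) = 1, F'(-1) = -16, so s(1) = (-1) - 1/(-16) = -15/16.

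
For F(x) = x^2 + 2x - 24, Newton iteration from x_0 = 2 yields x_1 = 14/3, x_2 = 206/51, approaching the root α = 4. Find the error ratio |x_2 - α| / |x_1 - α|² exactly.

x_1 - α = 14/3 - 4 = 2/3, so |x_1 - α| = 2/3.
x_2 - α = 206/51 - 4 = 2/51, so |x_2 - α| = 2/51.
|x_1 - α|² = 4/9.
Ratio = (2/51) / (4/9) = 3/34.

3/34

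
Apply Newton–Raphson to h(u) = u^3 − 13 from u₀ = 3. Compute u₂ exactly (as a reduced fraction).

857405/363609

h'(u) = 3u^2.
h(3) = 14, h'(3) = 27, so u₁ = 3 − 14/27 = 67/27.
h(67/27) = 44884/19683, h'(67/27) = 4489/243, so u₂ = (67/27) − (44884/19683)/(4489/243) = 857405/363609.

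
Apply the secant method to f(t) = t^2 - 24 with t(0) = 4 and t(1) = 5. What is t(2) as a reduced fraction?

f(4) = -8, f(5) = 1. t(2) = 5 - 1·(5 - 4)/(1 - (-8)) = 44/9.

44/9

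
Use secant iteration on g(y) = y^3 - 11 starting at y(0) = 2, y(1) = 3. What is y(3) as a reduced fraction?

g(2) = -3, g(3) = 16. y(2) = 3 - 16·(3 - 2)/(16 - (-3)) = 41/19.
g(3) = 16, g(41/19) = -6528/6859. y(3) = (41/19) - (-6528/6859)·((41/19) - 3)/((-6528/6859) - 16) = 16025/7267.

16025/7267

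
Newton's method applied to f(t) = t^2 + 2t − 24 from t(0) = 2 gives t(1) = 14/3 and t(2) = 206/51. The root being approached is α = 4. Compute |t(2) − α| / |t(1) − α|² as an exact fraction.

3/34

t(1) − α = 14/3 − 4 = 2/3, so |t(1) − α| = 2/3.
t(2) − α = 206/51 − 4 = 2/51, so |t(2) − α| = 2/51.
|t(1) − α|² = 4/9.
Ratio = (2/51) / (4/9) = 3/34.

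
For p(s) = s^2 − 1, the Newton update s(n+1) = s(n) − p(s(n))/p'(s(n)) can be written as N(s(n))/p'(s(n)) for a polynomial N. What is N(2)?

5

p'(s) = 2s.
N(s) = s·p'(s) − p(s) = s·(2s) − (s^2 − 1) = s^2 + 1.
N(2) = 5.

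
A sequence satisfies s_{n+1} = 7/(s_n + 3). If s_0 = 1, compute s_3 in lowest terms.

133/85

s_1 = 7/(1 + 3) = 7/4.
s_2 = 7/(7/4 + 3) = 28/19.
s_3 = 7/(28/19 + 3) = 133/85.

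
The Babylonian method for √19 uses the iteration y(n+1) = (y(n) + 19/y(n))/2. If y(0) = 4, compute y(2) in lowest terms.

2441/560

y(1) = (4 + 19/4)/2 = 35/8.
y(2) = (35/8 + 19/(35/8))/2 = 2441/560.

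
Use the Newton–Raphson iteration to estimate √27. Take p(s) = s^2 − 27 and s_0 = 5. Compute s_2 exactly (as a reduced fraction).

p'(s) = 2s.
p(5) = −2, p'(5) = 10, so s_1 = 5 − (−2)/10 = 26/5.
p(26/5) = 1/25, p'(26/5) = 52/5, so s_2 = (26/5) − (1/25)/(52/5) = 1351/260.

1351/260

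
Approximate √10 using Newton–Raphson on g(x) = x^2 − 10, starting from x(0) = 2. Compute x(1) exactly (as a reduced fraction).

g'(x) = 2x.
g(2) = −6, g'(2) = 4, so x(1) = 2 − (−6)/4 = 7/2.

7/2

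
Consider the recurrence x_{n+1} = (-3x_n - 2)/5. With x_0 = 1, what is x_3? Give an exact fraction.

-13/25

x_1 = (-3·1 - 2)/5 = -1.
x_2 = (-3·(-1) - 2)/5 = 1/5.
x_3 = (-3·(1/5) - 2)/5 = -13/25.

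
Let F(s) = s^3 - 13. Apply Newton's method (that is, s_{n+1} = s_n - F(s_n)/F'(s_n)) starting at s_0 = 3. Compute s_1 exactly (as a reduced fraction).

F'(s) = 3s^2.
F(3) = 14, F'(3) = 27, so s_1 = 3 - 14/27 = 67/27.

67/27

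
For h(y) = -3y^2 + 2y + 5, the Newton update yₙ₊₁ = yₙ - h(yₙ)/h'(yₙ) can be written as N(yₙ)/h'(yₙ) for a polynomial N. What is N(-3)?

h'(y) = -6y + 2.
N(y) = y·h'(y) - h(y) = y·(-6y + 2) - (-3y^2 + 2y + 5) = -3y^2 - 5.
N(-3) = -32.

-32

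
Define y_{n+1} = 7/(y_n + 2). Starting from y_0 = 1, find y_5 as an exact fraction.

y_1 = 7/(1 + 2) = 7/3.
y_2 = 7/(7/3 + 2) = 21/13.
y_3 = 7/(21/13 + 2) = 91/47.
y_4 = 7/(91/47 + 2) = 329/185.
y_5 = 7/(329/185 + 2) = 1295/699.

1295/699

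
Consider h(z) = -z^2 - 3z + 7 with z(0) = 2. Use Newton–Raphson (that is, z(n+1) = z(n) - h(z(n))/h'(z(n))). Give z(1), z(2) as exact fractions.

h'(z) = -2z - 3.
h(2) = -3, h'(2) = -7, so z(1) = 2 - (-3)/(-7) = 11/7.
h(11/7) = -9/49, h'(11/7) = -43/7, so z(2) = (11/7) - (-9/49)/(-43/7) = 464/301.

z(1) = 11/7, z(2) = 464/301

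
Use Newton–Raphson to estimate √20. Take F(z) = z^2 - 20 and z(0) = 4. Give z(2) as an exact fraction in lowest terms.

F'(z) = 2z.
F(4) = -4, F'(4) = 8, so z(1) = 4 - (-4)/8 = 9/2.
F(9/2) = 1/4, F'(9/2) = 9, so z(2) = (9/2) - (1/4)/9 = 161/36.

161/36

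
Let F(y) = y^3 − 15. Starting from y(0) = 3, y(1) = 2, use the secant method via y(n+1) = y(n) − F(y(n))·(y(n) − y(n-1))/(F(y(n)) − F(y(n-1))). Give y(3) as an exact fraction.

12885/5179

F(3) = 12, F(2) = −7. y(2) = 2 − (−7)·(2 − 3)/((−7) − 12) = 45/19.
F(2) = −7, F(45/19) = −11760/6859. y(3) = (45/19) − (−11760/6859)·((45/19) − 2)/((−11760/6859) − (−7)) = 12885/5179.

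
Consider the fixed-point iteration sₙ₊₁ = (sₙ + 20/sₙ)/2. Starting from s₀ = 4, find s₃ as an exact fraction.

51841/11592

s₁ = (4 + 20/4)/2 = 9/2.
s₂ = (9/2 + 20/(9/2))/2 = 161/36.
s₃ = (161/36 + 20/(161/36))/2 = 51841/11592.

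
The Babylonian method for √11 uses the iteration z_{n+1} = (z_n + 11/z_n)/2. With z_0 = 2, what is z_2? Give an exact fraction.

z_1 = (2 + 11/2)/2 = 15/4.
z_2 = (15/4 + 11/(15/4))/2 = 401/120.

401/120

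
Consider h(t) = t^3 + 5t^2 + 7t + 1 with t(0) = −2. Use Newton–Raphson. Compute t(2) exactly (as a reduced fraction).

h'(t) = 3t^2 + 10t + 7.
h(−2) = −1, h'(−2) = −1, so t(1) = (−2) − (−1)/(−1) = −3.
h(−3) = −2, h'(−3) = 4, so t(2) = (−3) − (−2)/4 = −5/2.

−5/2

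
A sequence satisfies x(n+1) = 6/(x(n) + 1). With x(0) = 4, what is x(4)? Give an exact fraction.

246/107

x(1) = 6/(4 + 1) = 6/5.
x(2) = 6/(6/5 + 1) = 30/11.
x(3) = 6/(30/11 + 1) = 66/41.
x(4) = 6/(66/41 + 1) = 246/107.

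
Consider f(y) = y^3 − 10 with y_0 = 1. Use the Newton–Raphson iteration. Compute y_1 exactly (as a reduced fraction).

f'(y) = 3y^2.
f(1) = −9, f'(1) = 3, so y_1 = 1 − (−9)/3 = 4.

4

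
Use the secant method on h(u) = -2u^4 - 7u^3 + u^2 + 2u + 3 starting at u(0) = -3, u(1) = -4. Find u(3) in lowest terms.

-31750329/8991050

h(-3) = 33, h(-4) = -53. u(2) = (-4) - (-53)·((-4) - (-3))/((-53) - 33) = -291/86.
h(-4) = -53, h(-291/86) = 57066372/3418801. u(3) = (-291/86) - (57066372/3418801)·((-291/86) - (-4))/((57066372/3418801) - (-53)) = -31750329/8991050.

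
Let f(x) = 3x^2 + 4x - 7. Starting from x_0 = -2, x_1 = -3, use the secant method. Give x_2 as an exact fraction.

-25/11

f(-2) = -3, f(-3) = 8. x_2 = (-3) - 8·((-3) - (-2))/(8 - (-3)) = -25/11.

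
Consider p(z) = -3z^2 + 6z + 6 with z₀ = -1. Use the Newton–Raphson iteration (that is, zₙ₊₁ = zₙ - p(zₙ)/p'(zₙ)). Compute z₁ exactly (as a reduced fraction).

p'(z) = -6z + 6.
p(-1) = -3, p'(-1) = 12, so z₁ = (-1) - (-3)/12 = -3/4.

-3/4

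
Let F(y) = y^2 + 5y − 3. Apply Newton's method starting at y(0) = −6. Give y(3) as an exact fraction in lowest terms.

−3054027/551131

F'(y) = 2y + 5.
F(−6) = 3, F'(−6) = −7, so y(1) = (−6) − 3/(−7) = −39/7.
F(−39/7) = 9/49, F'(−39/7) = −43/7, so y(2) = (−39/7) − (9/49)/(−43/7) = −1668/301.
F(−1668/301) = 81/90601, F'(−1668/301) = −1831/301, so y(3) = (−1668/301) − (81/90601)/(−1831/301) = −3054027/551131.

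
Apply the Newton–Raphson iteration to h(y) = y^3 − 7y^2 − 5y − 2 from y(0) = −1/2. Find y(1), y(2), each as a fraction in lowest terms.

h'(y) = 3y^2 − 14y − 5.
h(−1/2) = −11/8, h'(−1/2) = 11/4, so y(1) = (−1/2) − (−11/8)/(11/4) = 0.
h(0) = −2, h'(0) = −5, so y(2) = 0 − (−2)/(−5) = −2/5.

y(1) = 0, y(2) = −2/5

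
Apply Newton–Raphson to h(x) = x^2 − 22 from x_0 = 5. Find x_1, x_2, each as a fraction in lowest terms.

x_1 = 47/10, x_2 = 4409/940

h'(x) = 2x.
h(5) = 3, h'(5) = 10, so x_1 = 5 − 3/10 = 47/10.
h(47/10) = 9/100, h'(47/10) = 47/5, so x_2 = (47/10) − (9/100)/(47/5) = 4409/940.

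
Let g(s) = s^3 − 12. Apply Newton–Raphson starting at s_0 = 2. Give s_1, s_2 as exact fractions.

s_1 = 7/3, s_2 = 1010/441

g'(s) = 3s^2.
g(2) = −4, g'(2) = 12, so s_1 = 2 − (−4)/12 = 7/3.
g(7/3) = 19/27, g'(7/3) = 49/3, so s_2 = (7/3) − (19/27)/(49/3) = 1010/441.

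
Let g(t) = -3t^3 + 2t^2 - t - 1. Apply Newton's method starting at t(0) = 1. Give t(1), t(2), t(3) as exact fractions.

g'(t) = -9t^2 + 4t - 1.
g(1) = -3, g'(1) = -6, so t(1) = 1 - (-3)/(-6) = 1/2.
g(1/2) = -11/8, g'(1/2) = -5/4, so t(2) = (1/2) - (-11/8)/(-5/4) = -3/5.
g(-3/5) = 121/125, g'(-3/5) = -166/25, so t(3) = (-3/5) - (121/125)/(-166/25) = -377/830.

t(1) = 1/2, t(2) = -3/5, t(3) = -377/830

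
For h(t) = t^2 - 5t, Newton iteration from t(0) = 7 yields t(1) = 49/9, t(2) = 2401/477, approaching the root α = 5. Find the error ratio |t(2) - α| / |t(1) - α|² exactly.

9/53

t(1) - α = 49/9 - 5 = 4/9, so |t(1) - α| = 4/9.
t(2) - α = 2401/477 - 5 = 16/477, so |t(2) - α| = 16/477.
|t(1) - α|² = 16/81.
Ratio = (16/477) / (16/81) = 9/53.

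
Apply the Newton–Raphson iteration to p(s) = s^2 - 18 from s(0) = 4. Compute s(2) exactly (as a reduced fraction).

577/136

p'(s) = 2s.
p(4) = -2, p'(4) = 8, so s(1) = 4 - (-2)/8 = 17/4.
p(17/4) = 1/16, p'(17/4) = 17/2, so s(2) = (17/4) - (1/16)/(17/2) = 577/136.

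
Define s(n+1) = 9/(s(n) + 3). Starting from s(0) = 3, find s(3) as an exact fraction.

s(1) = 9/(3 + 3) = 3/2.
s(2) = 9/(3/2 + 3) = 2.
s(3) = 9/(2 + 3) = 9/5.

9/5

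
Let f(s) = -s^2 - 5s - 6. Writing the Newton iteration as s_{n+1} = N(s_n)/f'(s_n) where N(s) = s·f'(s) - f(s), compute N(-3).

-3

f'(s) = -2s - 5.
N(s) = s·f'(s) - f(s) = s·(-2s - 5) - (-s^2 - 5s - 6) = -s^2 + 6.
N(-3) = -3.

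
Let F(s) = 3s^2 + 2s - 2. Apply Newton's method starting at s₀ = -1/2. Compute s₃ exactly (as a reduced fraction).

F'(s) = 6s + 2.
F(-1/2) = -9/4, F'(-1/2) = -1, so s₁ = (-1/2) - (-9/4)/(-1) = -11/4.
F(-11/4) = 243/16, F'(-11/4) = -29/2, so s₂ = (-11/4) - (243/16)/(-29/2) = -395/232.
F(-395/232) = 177147/53824, F'(-395/232) = -953/116, so s₃ = (-395/232) - (177147/53824)/(-953/116) = -575723/442192.

-575723/442192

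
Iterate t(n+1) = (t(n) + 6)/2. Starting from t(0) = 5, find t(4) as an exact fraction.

95/16

t(1) = (5 + 6)/2 = 11/2.
t(2) = ((11/2) + 6)/2 = 23/4.
t(3) = ((23/4) + 6)/2 = 47/8.
t(4) = ((47/8) + 6)/2 = 95/16.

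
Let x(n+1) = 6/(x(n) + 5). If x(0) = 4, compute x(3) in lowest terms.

102/103

x(1) = 6/(4 + 5) = 2/3.
x(2) = 6/(2/3 + 5) = 18/17.
x(3) = 6/(18/17 + 5) = 102/103.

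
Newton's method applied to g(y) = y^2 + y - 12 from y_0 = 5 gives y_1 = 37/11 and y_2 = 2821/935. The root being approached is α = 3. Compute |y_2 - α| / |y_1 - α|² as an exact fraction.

y_1 - α = 37/11 - 3 = 4/11, so |y_1 - α| = 4/11.
y_2 - α = 2821/935 - 3 = 16/935, so |y_2 - α| = 16/935.
|y_1 - α|² = 16/121.
Ratio = (16/935) / (16/121) = 11/85.

11/85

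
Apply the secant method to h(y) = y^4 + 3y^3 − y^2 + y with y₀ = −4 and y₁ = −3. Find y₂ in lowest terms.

−45/14

h(−4) = 44, h(−3) = −12. y₂ = (−3) − (−12)·((−3) − (−4))/((−12) − 44) = −45/14.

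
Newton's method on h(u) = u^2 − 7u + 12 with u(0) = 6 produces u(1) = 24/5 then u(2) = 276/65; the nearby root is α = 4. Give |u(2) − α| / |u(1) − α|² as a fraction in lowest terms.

5/13

u(1) − α = 24/5 − 4 = 4/5, so |u(1) − α| = 4/5.
u(2) − α = 276/65 − 4 = 16/65, so |u(2) − α| = 16/65.
|u(1) − α|² = 16/25.
Ratio = (16/65) / (16/25) = 5/13.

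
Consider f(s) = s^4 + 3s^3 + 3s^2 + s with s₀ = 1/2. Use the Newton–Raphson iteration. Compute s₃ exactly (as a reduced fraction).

f'(s) = 4s^3 + 9s^2 + 6s + 1.
f(1/2) = 27/16, f'(1/2) = 27/4, so s₁ = (1/2) - (27/16)/(27/4) = 1/4.
f(1/4) = 125/256, f'(1/4) = 25/8, so s₂ = (1/4) - (125/256)/(25/8) = 3/32.
f(3/32) = 128625/1048576, f'(3/32) = 13475/8192, so s₃ = (3/32) - (128625/1048576)/(13475/8192) = 27/1408.

27/1408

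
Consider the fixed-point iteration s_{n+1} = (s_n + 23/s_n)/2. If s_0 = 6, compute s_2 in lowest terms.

s_1 = (6 + 23/6)/2 = 59/12.
s_2 = (59/12 + 23/(59/12))/2 = 6793/1416.

6793/1416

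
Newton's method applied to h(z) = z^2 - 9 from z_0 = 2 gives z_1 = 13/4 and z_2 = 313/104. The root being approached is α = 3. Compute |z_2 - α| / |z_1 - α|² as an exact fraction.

z_1 - α = 13/4 - 3 = 1/4, so |z_1 - α| = 1/4.
z_2 - α = 313/104 - 3 = 1/104, so |z_2 - α| = 1/104.
|z_1 - α|² = 1/16.
Ratio = (1/104) / (1/16) = 2/13.

2/13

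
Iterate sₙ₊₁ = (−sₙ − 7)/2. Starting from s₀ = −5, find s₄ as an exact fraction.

s₁ = (−(−5) − 7)/2 = −1.
s₂ = (−(−1) − 7)/2 = −3.
s₃ = (−(−3) − 7)/2 = −2.
s₄ = (−(−2) − 7)/2 = −5/2.

−5/2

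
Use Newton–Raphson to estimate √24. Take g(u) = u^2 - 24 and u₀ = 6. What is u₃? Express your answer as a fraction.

4801/980

g'(u) = 2u.
g(6) = 12, g'(6) = 12, so u₁ = 6 - 12/12 = 5.
g(5) = 1, g'(5) = 10, so u₂ = 5 - 1/10 = 49/10.
g(49/10) = 1/100, g'(49/10) = 49/5, so u₃ = (49/10) - (1/100)/(49/5) = 4801/980.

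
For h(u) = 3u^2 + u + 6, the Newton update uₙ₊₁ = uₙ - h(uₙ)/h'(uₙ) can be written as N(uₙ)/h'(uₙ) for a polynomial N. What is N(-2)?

6

h'(u) = 6u + 1.
N(u) = u·h'(u) - h(u) = u·(6u + 1) - (3u^2 + u + 6) = 3u^2 - 6.
N(-2) = 6.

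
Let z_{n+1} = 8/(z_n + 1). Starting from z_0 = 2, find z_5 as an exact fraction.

z_1 = 8/(2 + 1) = 8/3.
z_2 = 8/(8/3 + 1) = 24/11.
z_3 = 8/(24/11 + 1) = 88/35.
z_4 = 8/(88/35 + 1) = 280/123.
z_5 = 8/(280/123 + 1) = 984/403.

984/403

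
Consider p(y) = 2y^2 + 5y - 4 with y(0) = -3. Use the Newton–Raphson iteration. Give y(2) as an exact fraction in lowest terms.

p'(y) = 4y + 5.
p(-3) = -1, p'(-3) = -7, so y(1) = (-3) - (-1)/(-7) = -22/7.
p(-22/7) = 2/49, p'(-22/7) = -53/7, so y(2) = (-22/7) - (2/49)/(-53/7) = -1164/371.

-1164/371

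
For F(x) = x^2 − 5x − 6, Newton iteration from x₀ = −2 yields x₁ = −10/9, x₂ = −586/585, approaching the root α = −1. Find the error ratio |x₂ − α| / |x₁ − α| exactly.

x₁ − α = −10/9 − (−1) = −10/9 + 1 = −1/9, so |x₁ − α| = 1/9.
x₂ − α = −586/585 − (−1) = −586/585 + 1 = −1/585, so |x₂ − α| = 1/585.
Ratio = (1/585) / (1/9) = 1/65.

1/65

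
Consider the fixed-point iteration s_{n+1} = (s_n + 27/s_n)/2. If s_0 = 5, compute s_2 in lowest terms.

s_1 = (5 + 27/5)/2 = 26/5.
s_2 = (26/5 + 27/(26/5))/2 = 1351/260.

1351/260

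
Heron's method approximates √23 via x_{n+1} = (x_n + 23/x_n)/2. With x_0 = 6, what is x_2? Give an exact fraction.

6793/1416

x_1 = (6 + 23/6)/2 = 59/12.
x_2 = (59/12 + 23/(59/12))/2 = 6793/1416.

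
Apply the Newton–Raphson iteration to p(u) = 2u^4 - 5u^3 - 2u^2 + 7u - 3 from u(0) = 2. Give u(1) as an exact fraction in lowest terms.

p'(u) = 8u^3 - 15u^2 - 4u + 7.
p(2) = -5, p'(2) = 3, so u(1) = 2 - (-5)/3 = 11/3.

11/3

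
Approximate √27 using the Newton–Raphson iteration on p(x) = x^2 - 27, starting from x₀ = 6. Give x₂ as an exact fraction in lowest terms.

p'(x) = 2x.
p(6) = 9, p'(6) = 12, so x₁ = 6 - 9/12 = 21/4.
p(21/4) = 9/16, p'(21/4) = 21/2, so x₂ = (21/4) - (9/16)/(21/2) = 291/56.

291/56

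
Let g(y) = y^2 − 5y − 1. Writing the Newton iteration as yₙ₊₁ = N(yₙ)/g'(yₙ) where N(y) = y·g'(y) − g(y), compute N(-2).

5

g'(y) = 2y − 5.
N(y) = y·g'(y) − g(y) = y·(2y − 5) − (y^2 − 5y − 1) = y^2 + 1.
N(-2) = 5.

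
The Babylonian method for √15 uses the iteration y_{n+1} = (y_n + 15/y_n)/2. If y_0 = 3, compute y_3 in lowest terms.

y_1 = (3 + 15/3)/2 = 4.
y_2 = (4 + 15/4)/2 = 31/8.
y_3 = (31/8 + 15/(31/8))/2 = 1921/496.

1921/496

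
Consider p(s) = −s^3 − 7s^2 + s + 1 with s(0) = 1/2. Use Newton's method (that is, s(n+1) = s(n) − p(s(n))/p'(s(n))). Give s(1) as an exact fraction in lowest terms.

4/9

p'(s) = −3s^2 − 14s + 1.
p(1/2) = −3/8, p'(1/2) = −27/4, so s(1) = (1/2) − (−3/8)/(−27/4) = 4/9.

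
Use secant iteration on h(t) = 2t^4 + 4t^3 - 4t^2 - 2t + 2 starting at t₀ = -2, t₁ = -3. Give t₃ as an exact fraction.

h(-2) = -10, h(-3) = 26. t₂ = (-3) - 26·((-3) - (-2))/(26 - (-10)) = -41/18.
h(-3) = 26, h(-41/18) = -400595/52488. t₃ = (-41/18) - (-400595/52488)·((-41/18) - (-3))/((-400595/52488) - 26) = -331557/135791.

-331557/135791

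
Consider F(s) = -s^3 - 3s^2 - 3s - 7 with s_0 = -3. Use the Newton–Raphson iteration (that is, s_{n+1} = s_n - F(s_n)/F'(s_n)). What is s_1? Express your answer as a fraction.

F'(s) = -3s^2 - 6s - 3.
F(-3) = 2, F'(-3) = -12, so s_1 = (-3) - 2/(-12) = -17/6.

-17/6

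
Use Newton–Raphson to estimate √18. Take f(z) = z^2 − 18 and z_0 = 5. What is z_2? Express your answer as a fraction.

f'(z) = 2z.
f(5) = 7, f'(5) = 10, so z_1 = 5 − 7/10 = 43/10.
f(43/10) = 49/100, f'(43/10) = 43/5, so z_2 = (43/10) − (49/100)/(43/5) = 3649/860.

3649/860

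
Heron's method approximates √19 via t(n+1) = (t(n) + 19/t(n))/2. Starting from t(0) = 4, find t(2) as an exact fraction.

2441/560

t(1) = (4 + 19/4)/2 = 35/8.
t(2) = (35/8 + 19/(35/8))/2 = 2441/560.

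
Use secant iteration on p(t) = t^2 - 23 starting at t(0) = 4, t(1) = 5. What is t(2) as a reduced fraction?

43/9

p(4) = -7, p(5) = 2. t(2) = 5 - 2·(5 - 4)/(2 - (-7)) = 43/9.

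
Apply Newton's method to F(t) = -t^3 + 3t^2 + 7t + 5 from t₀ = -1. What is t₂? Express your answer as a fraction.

F'(t) = -3t^2 + 6t + 7.
F(-1) = 2, F'(-1) = -2, so t₁ = (-1) - 2/(-2) = 0.
F(0) = 5, F'(0) = 7, so t₂ = 0 - 5/7 = -5/7.

-5/7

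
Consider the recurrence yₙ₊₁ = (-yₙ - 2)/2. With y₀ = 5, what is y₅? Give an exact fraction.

y₁ = (-5 - 2)/2 = -7/2.
y₂ = (-(-7/2) - 2)/2 = 3/4.
y₃ = (-(3/4) - 2)/2 = -11/8.
y₄ = (-(-11/8) - 2)/2 = -5/16.
y₅ = (-(-5/16) - 2)/2 = -27/32.

-27/32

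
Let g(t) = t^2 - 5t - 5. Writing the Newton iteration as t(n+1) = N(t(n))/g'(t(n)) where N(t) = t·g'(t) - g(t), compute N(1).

g'(t) = 2t - 5.
N(t) = t·g'(t) - g(t) = t·(2t - 5) - (t^2 - 5t - 5) = t^2 + 5.
N(1) = 6.

6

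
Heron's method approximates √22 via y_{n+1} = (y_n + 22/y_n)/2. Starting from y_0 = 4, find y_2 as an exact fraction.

y_1 = (4 + 22/4)/2 = 19/4.
y_2 = (19/4 + 22/(19/4))/2 = 713/152.

713/152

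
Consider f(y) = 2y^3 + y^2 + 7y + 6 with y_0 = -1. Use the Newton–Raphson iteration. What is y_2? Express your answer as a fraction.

f'(y) = 6y^2 + 2y + 7.
f(-1) = -2, f'(-1) = 11, so y_1 = (-1) - (-2)/11 = -9/11.
f(-9/11) = -204/1331, f'(-9/11) = 1135/121, so y_2 = (-9/11) - (-204/1331)/(1135/121) = -10011/12485.

-10011/12485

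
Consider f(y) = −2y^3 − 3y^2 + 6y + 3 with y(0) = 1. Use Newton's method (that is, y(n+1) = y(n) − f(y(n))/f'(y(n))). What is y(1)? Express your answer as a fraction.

5/3

f'(y) = −6y^2 − 6y + 6.
f(1) = 4, f'(1) = −6, so y(1) = 1 − 4/(−6) = 5/3.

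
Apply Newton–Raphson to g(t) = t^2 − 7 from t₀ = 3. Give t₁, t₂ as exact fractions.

t₁ = 8/3, t₂ = 127/48

g'(t) = 2t.
g(3) = 2, g'(3) = 6, so t₁ = 3 − 2/6 = 8/3.
g(8/3) = 1/9, g'(8/3) = 16/3, so t₂ = (8/3) − (1/9)/(16/3) = 127/48.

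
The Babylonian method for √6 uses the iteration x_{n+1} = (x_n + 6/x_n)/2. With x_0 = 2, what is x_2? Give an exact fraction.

x_1 = (2 + 6/2)/2 = 5/2.
x_2 = (5/2 + 6/(5/2))/2 = 49/20.

49/20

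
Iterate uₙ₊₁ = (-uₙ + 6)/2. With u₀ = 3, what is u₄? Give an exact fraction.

u₁ = (-3 + 6)/2 = 3/2.
u₂ = (-(3/2) + 6)/2 = 9/4.
u₃ = (-(9/4) + 6)/2 = 15/8.
u₄ = (-(15/8) + 6)/2 = 33/16.

33/16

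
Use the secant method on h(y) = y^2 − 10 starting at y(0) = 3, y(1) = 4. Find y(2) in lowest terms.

h(3) = −1, h(4) = 6. y(2) = 4 − 6·(4 − 3)/(6 − (−1)) = 22/7.

22/7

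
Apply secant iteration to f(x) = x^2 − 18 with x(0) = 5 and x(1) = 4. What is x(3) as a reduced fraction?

157/37

f(5) = 7, f(4) = −2. x(2) = 4 − (−2)·(4 − 5)/((−2) − 7) = 38/9.
f(4) = −2, f(38/9) = −14/81. x(3) = (38/9) − (−14/81)·((38/9) − 4)/((−14/81) − (−2)) = 157/37.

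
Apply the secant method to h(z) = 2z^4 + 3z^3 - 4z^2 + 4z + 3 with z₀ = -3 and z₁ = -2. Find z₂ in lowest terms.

-111/49

h(-3) = 36, h(-2) = -13. z₂ = (-2) - (-13)·((-2) - (-3))/((-13) - 36) = -111/49.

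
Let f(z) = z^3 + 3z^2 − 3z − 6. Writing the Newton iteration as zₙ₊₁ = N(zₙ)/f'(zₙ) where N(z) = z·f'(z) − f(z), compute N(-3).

f'(z) = 3z^2 + 6z − 3.
N(z) = z·f'(z) − f(z) = z·(3z^2 + 6z − 3) − (z^3 + 3z^2 − 3z − 6) = 2z^3 + 3z^2 + 6.
N(-3) = −21.

−21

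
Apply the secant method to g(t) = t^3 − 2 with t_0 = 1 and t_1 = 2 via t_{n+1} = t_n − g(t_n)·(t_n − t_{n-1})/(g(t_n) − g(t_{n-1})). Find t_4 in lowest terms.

g(1) = −1, g(2) = 6. t_2 = 2 − 6·(2 − 1)/(6 − (−1)) = 8/7.
g(2) = 6, g(8/7) = −174/343. t_3 = (8/7) − (−174/343)·((8/7) − 2)/((−174/343) − 6) = 75/62.
g(8/7) = −174/343, g(75/62) = −54781/238328. t_4 = (75/62) − (−54781/238328)·((75/62) − (8/7))/((−54781/238328) − (−174/343)) = 989312/782041.

989312/782041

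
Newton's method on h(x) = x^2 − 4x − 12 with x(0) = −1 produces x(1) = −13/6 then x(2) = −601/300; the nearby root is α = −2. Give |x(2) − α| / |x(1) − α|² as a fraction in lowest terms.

x(1) − α = −13/6 − (−2) = −13/6 + 2 = −1/6, so |x(1) − α| = 1/6.
x(2) − α = −601/300 − (−2) = −601/300 + 2 = −1/300, so |x(2) − α| = 1/300.
|x(1) − α|² = 1/36.
Ratio = (1/300) / (1/36) = 3/25.

3/25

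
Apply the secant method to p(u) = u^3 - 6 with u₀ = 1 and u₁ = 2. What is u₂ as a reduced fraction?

p(1) = -5, p(2) = 2. u₂ = 2 - 2·(2 - 1)/(2 - (-5)) = 12/7.

12/7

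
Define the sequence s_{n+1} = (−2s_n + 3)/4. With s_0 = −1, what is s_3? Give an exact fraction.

s_1 = (−2·(−1) + 3)/4 = 5/4.
s_2 = (−2·(5/4) + 3)/4 = 1/8.
s_3 = (−2·(1/8) + 3)/4 = 11/16.

11/16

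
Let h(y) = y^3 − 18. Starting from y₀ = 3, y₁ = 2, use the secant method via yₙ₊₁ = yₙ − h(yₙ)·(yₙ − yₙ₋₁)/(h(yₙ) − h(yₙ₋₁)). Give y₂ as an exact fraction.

h(3) = 9, h(2) = −10. y₂ = 2 − (−10)·(2 − 3)/((−10) − 9) = 48/19.

48/19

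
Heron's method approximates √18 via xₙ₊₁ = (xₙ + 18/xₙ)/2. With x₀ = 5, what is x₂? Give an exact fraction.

x₁ = (5 + 18/5)/2 = 43/10.
x₂ = (43/10 + 18/(43/10))/2 = 3649/860.

3649/860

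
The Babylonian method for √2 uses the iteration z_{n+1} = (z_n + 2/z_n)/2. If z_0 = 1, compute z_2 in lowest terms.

z_1 = (1 + 2/1)/2 = 3/2.
z_2 = (3/2 + 2/(3/2))/2 = 17/12.

17/12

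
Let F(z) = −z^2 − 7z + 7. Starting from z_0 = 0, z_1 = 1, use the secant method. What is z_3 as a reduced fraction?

F(0) = 7, F(1) = −1. z_2 = 1 − (−1)·(1 − 0)/((−1) − 7) = 7/8.
F(1) = −1, F(7/8) = 7/64. z_3 = (7/8) − (7/64)·((7/8) − 1)/((7/64) − (−1)) = 63/71.

63/71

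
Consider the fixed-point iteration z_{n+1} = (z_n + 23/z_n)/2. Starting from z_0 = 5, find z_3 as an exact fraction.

2649601/552480

z_1 = (5 + 23/5)/2 = 24/5.
z_2 = (24/5 + 23/(24/5))/2 = 1151/240.
z_3 = (1151/240 + 23/(1151/240))/2 = 2649601/552480.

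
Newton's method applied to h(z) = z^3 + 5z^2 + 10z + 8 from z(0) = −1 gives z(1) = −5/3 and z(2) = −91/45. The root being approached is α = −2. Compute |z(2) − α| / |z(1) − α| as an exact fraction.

z(1) − α = −5/3 − (−2) = −5/3 + 2 = 1/3, so |z(1) − α| = 1/3.
z(2) − α = −91/45 − (−2) = −91/45 + 2 = −1/45, so |z(2) − α| = 1/45.
Ratio = (1/45) / (1/3) = 1/15.

1/15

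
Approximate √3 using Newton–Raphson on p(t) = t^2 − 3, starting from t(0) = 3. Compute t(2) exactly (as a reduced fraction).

7/4

p'(t) = 2t.
p(3) = 6, p'(3) = 6, so t(1) = 3 − 6/6 = 2.
p(2) = 1, p'(2) = 4, so t(2) = 2 − 1/4 = 7/4.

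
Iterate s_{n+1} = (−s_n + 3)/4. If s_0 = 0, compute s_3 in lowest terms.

39/64

s_1 = (−0 + 3)/4 = 3/4.
s_2 = (−(3/4) + 3)/4 = 9/16.
s_3 = (−(9/16) + 3)/4 = 39/64.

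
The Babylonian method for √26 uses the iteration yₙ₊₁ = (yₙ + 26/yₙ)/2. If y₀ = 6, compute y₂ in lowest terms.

y₁ = (6 + 26/6)/2 = 31/6.
y₂ = (31/6 + 26/(31/6))/2 = 1897/372.

1897/372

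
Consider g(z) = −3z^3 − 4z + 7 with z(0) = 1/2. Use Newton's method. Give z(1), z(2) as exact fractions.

g'(z) = −9z^2 − 4.
g(1/2) = 37/8, g'(1/2) = −25/4, so z(1) = (1/2) − (37/8)/(−25/4) = 31/25.
g(31/25) = −57498/15625, g'(31/25) = −11149/625, so z(2) = (31/25) − (−57498/15625)/(−11149/625) = 288121/278725.

z(1) = 31/25, z(2) = 288121/278725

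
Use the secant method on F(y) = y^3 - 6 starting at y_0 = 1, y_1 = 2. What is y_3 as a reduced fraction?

F(1) = -5, F(2) = 2. y_2 = 2 - 2·(2 - 1)/(2 - (-5)) = 12/7.
F(2) = 2, F(12/7) = -330/343. y_3 = (12/7) - (-330/343)·((12/7) - 2)/((-330/343) - 2) = 459/254.

459/254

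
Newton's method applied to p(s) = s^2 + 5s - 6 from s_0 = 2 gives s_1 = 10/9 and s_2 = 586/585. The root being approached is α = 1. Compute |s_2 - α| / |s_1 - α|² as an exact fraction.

9/65

s_1 - α = 10/9 - 1 = 1/9, so |s_1 - α| = 1/9.
s_2 - α = 586/585 - 1 = 1/585, so |s_2 - α| = 1/585.
|s_1 - α|² = 1/81.
Ratio = (1/585) / (1/81) = 9/65.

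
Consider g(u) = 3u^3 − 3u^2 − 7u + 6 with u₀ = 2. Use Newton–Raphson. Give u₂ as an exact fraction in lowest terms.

86622/51289

g'(u) = 9u^2 − 6u − 7.
g(2) = 4, g'(2) = 17, so u₁ = 2 − 4/17 = 30/17.
g(30/17) = 3888/4913, g'(30/17) = 3017/289, so u₂ = (30/17) − (3888/4913)/(3017/289) = 86622/51289.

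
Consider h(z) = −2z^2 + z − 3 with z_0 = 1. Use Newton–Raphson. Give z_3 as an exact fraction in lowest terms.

h'(z) = −4z + 1.
h(1) = −4, h'(1) = −3, so z_1 = 1 − (−4)/(−3) = −1/3.
h(−1/3) = −32/9, h'(−1/3) = 7/3, so z_2 = (−1/3) − (−32/9)/(7/3) = 25/21.
h(25/21) = −2048/441, h'(25/21) = −79/21, so z_3 = (25/21) − (−2048/441)/(−79/21) = −73/1659.

−73/1659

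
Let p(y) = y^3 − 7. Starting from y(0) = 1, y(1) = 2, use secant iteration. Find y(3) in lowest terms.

p(1) = −6, p(2) = 1. y(2) = 2 − 1·(2 − 1)/(1 − (−6)) = 13/7.
p(2) = 1, p(13/7) = −204/343. y(3) = (13/7) − (−204/343)·((13/7) − 2)/((−204/343) − 1) = 1045/547.

1045/547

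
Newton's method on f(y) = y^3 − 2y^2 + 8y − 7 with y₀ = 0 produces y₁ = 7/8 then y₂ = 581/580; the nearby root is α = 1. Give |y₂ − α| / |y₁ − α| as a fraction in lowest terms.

2/145

y₁ − α = 7/8 − 1 = −1/8, so |y₁ − α| = 1/8.
y₂ − α = 581/580 − 1 = 1/580, so |y₂ − α| = 1/580.
Ratio = (1/580) / (1/8) = 2/145.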